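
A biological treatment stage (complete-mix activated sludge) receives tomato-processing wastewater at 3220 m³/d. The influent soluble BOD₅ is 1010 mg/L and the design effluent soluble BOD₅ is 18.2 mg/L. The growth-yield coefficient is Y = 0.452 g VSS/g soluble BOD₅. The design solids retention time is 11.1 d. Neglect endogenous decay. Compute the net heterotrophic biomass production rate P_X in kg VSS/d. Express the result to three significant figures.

P_X ≈ 1440 kg VSS/d

Since k_d ≈ 0, Y_obs = Y = 0.452 g VSS/g soluble BOD₅.
ΔS = 1010 − 18.2 = 991.8 mg/L, so the substrate removal rate is 3220 × 991.8/1000 = 3194 kg soluble BOD₅/d.
Net biomass production P_X = Y_obs × Q·(S₀ − S) = 0.4520 × 3194 = 1444 kg VSS/d.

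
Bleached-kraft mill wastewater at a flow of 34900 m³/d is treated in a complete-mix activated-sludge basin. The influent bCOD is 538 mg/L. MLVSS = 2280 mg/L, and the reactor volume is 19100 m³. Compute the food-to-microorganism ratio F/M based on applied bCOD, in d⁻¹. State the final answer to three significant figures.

Food-to-microorganism ratio F/M = Q S₀ / (V X) = 34900 × 538 / (19100 × 2280) = 0.4312 d⁻¹.

F/M ≈ 0.431 d⁻¹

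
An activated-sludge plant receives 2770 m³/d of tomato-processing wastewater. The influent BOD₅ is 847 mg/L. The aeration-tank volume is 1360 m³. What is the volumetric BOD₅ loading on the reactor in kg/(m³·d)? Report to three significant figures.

L_v ≈ 1.73 kg BOD₅/(m³·d)

Applied BOD₅ load per unit volume = Q·S₀/V = (2770 × 847/1000)/1360 = 1.725 kg BOD₅·m⁻³·d⁻¹.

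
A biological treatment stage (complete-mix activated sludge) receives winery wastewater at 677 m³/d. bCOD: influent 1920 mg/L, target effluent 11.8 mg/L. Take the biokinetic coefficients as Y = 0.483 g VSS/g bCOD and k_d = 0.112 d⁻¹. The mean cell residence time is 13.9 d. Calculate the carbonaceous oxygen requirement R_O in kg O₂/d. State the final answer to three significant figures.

The observed yield is Y_obs = Y/(1 + k_d·θ_c) = 0.483 / (1 + 0.112 × 13.9) = 0.483 / 2.557 = 0.1889 g VSS per g bCOD removed.
Substrate removed = Q·(S₀ − S) = 677 m³/d × (1920 − 11.8) g/m³ = 1.29×10^6 g/d = 1292 kg/d.
Net sludge production P_X = 0.1889 × 1292 = 244.0 kg VSS/d.
R_O = Q·ΔS − 1.42 P_X = 1292 − 346.5 = 945.3 kg O₂/d.

R_O ≈ 945 kg O₂/d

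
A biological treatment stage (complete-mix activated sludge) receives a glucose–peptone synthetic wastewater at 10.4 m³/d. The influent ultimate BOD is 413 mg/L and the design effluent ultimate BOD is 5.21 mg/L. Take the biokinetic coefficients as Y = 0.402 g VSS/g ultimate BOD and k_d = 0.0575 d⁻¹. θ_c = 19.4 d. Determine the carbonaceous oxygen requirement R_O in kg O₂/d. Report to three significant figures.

Y_obs = Y / (1 + k_d θ_c) = 0.402 / (1 + 0.0575 × 19.4) = 0.402 / 2.115 = 0.1900.
ΔS = 413 − 5.21 = 407.8 mg/L, so the substrate removal rate is 10.4 × 407.8/1000 = 4.241 kg ultimate BOD/d.
Biomass synthesised: P_X = Y_obs × 4.241 = 0.8059 kg VSS/d.
R_O = Q·(S₀ − S) − 1.42·P_X = 4.241 − 1.42 × 0.8059 = 3.097 kg O₂/d.

R_O ≈ 3.10 kg O₂/d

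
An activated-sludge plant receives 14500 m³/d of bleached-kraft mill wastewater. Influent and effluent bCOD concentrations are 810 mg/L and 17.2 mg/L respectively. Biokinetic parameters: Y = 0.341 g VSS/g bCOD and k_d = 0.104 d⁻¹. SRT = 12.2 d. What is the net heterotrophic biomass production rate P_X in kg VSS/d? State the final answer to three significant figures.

P_X ≈ 1730 kg VSS/d

The observed yield is Y_obs = Y/(1 + k_d·θ_c) = 0.341 / (1 + 0.104 × 12.2) = 0.341 / 2.269 = 0.1503 g VSS per g bCOD removed.
Substrate removed = Q·(S₀ − S) = 14500 m³/d × (810 − 17.2) g/m³ = 1.15×10^7 g/d = 11496 kg/d.
P_X = Y_obs · Q(S₀ − S) = 0.1503 × 11496 = 1728 kg VSS/d.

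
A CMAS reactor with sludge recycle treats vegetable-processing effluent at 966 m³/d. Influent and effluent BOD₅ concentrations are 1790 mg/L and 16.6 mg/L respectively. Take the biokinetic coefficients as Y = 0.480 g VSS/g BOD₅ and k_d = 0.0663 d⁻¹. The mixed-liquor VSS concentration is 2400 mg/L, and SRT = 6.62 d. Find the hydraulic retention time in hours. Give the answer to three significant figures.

Rearranging the biomass balance for a CMAS with decay, V = Y·Q·ΔS·θ_c / [X·(1+k_d θ_c)] = 0.480 × 966 × (1790 − 16.6) × 6.62 / [2400 × (1 + 0.0663 × 6.62)] = 5.44×10^6 / 3453 = 1576 m³.
HRT = V/Q = 1576 m³ / 966 m³·d⁻¹ = 1.632 d × 24 = 39.16 h.

τ ≈ 39.2 h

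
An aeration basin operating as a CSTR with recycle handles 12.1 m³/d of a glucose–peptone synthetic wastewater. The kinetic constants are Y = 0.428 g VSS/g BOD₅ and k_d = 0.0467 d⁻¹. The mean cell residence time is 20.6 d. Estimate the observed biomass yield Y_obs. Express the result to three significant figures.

Correct the yield for decay: Y_obs = Y/(1 + k_d θ_c) = 0.428 / (1 + 0.0467 × 20.6) = 0.428 / 1.962 = 0.2181.

Y_obs ≈ 0.218 g VSS/g BOD₅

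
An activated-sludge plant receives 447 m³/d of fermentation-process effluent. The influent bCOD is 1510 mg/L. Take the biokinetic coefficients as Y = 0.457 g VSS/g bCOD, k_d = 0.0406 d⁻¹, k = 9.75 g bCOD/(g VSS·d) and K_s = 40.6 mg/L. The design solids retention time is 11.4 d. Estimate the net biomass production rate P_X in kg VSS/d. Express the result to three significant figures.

Effluent substrate depends only on kinetics and SRT: S = K_s(1 + k_d θ_c) / [θ_c(Yk − k_d) − 1] = 40.6 × (1 + 0.0406 × 11.4) / [11.4 × (0.457 × 9.75 − 0.0406) − 1] = 59.39 / 49.33 = 1.204 mg/L.
The observed yield is Y_obs = Y/(1 + k_d·θ_c) = 0.457 / (1 + 0.0406 × 11.4) = 0.457 / 1.463 = 0.3124 g VSS per g bCOD removed.
Q·(S₀ − S) = 447 × (1510 − 1.20) × 10⁻³ = 674.4 kg/d removed.
P_X = Y_obs · Q(S₀ − S) = 0.3124 × 674.4 = 210.7 kg VSS/d.

P_X ≈ 211 kg VSS/d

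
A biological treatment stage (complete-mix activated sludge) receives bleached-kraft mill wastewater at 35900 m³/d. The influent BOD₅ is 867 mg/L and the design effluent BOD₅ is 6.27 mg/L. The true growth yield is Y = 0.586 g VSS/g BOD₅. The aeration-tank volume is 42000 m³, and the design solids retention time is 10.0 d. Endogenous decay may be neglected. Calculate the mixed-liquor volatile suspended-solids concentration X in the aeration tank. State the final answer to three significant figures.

X ≈ 4310 mg/L

X = Y·Q·ΔS·θ_c / V = 0.586 × 35900 × (867 − 6.27) × 10.0 / 42000 = 4311 mg/L.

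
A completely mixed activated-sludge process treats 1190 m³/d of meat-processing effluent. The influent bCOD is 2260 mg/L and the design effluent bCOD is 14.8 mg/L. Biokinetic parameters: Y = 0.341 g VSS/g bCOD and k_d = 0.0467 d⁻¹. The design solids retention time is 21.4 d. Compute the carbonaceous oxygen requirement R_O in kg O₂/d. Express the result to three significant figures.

Y_obs = Y / (1 + k_d θ_c) = 0.341 / (1 + 0.0467 × 21.4) = 0.341 / 1.999 = 0.1706.
Q·(S₀ − S) = 1190 × (2260 − 14.8) × 10⁻³ = 2672 kg/d removed.
Biomass synthesised: P_X = Y_obs × 2672 = 455.7 kg VSS/d.
R_O = Q·(S₀ − S) − 1.42·P_X = 2672 − 1.42 × 455.7 = 2025 kg O₂/d.

R_O ≈ 2020 kg O₂/d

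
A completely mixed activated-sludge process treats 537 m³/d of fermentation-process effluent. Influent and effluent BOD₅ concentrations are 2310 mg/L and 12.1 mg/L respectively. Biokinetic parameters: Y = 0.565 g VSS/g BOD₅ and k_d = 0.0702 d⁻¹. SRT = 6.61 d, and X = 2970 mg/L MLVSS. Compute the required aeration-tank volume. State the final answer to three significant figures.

From the SRT design equation V = Y Q (S₀−S) θ_c / [X (1 + k_d θ_c)] = 0.565 × 537 × (2310 − 12.1) × 6.61 / [2970 × (1 + 0.0702 × 6.61)] = 4.61×10^6 / 4348 = 1060 m³.

V ≈ 1060 m³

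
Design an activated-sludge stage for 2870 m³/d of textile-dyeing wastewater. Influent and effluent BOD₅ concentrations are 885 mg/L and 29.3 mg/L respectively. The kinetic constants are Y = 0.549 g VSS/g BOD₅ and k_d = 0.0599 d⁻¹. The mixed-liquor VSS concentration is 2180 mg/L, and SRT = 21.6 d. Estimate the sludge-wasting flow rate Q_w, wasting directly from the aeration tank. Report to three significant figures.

Q_w ≈ 270 m³/d

From the SRT design equation V = Y Q (S₀−S) θ_c / [X (1 + k_d θ_c)] = 0.549 × 2870 × (885 − 29.3) × 21.6 / [2180 × (1 + 0.0599 × 21.6)] = 2.91×10^7 / 5001 = 5824 m³.
With mixed-liquor wasting, θ_c = V/Q_w, so Q_w = V/θ_c = 5824/21.6 = 269.6 m³/d.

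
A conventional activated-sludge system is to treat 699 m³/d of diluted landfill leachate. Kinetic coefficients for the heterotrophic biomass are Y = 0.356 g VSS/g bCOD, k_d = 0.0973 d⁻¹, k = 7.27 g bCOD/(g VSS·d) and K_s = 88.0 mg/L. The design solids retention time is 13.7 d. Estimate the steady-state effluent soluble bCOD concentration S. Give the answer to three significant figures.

For a completely mixed reactor with recycle the Lawrence–McCarty relation gives S = K_s·(1 + k_d·θ_c) / [θ_c·(Y·k − k_d) − 1] = 88.0 × (1 + 0.0973 × 13.7) / [13.7 × (0.356 × 7.27 − 0.0973) − 1] = 205.3 / 33.12 = 6.198 mg/L.

S ≈ 6.20 mg/L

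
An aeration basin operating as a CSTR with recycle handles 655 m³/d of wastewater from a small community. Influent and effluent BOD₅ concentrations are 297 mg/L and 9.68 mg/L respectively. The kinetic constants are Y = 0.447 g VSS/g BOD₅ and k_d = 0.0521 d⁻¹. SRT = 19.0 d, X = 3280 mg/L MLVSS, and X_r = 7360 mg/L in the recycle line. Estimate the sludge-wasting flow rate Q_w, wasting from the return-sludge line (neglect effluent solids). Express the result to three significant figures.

Q_w ≈ 5.74 m³/d

From the SRT design equation V = Y Q (S₀−S) θ_c / [X (1 + k_d θ_c)] = 0.447 × 655 × (297 − 9.68) × 19.0 / [3280 × (1 + 0.0521 × 19.0)] = 1.6×10^6 / 6527 = 244.9 m³.
Q_w = (V·X)/(θ_c X_r) = 244.9 × 3280 / (19.0 × 7360) = 5.744 m³/d.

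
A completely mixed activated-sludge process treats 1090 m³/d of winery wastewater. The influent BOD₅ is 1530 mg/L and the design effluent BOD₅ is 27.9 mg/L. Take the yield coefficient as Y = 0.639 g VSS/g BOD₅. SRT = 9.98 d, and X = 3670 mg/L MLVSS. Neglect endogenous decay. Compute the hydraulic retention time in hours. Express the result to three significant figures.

Biomass mass balance (decay neglected): V·X = Y·Q·(S₀ − S)·θ_c, so V = 0.639 × 1090 × (1530 − 27.9) × 9.98 / 3670 = 2845 m³.
HRT = V/Q = 2845 m³ / 1090 m³·d⁻¹ = 2.610 d × 24 = 62.64 h.

τ ≈ 62.6 h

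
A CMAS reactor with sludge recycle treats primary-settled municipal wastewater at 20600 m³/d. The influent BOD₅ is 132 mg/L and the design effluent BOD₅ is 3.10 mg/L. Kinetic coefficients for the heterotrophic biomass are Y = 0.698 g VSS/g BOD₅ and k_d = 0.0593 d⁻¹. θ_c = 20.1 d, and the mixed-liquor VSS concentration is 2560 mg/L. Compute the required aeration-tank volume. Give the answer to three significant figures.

Steady-state biomass mass balance: V·X·(1 + k_d·θ_c) = Y·Q·(S₀ − S)·θ_c, so V = 0.698 × 20600 × (132 − 3.10) × 20.1 / [2560 × (1 + 0.0593 × 20.1)] = 3.73×10^7 / 5611 = 6639 m³.

V ≈ 6640 m³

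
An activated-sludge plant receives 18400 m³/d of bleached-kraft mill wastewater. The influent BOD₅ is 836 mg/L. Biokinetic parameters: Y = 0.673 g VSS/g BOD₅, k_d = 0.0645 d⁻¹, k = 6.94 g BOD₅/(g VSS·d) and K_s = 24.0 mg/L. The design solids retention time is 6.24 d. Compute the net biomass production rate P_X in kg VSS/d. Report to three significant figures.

P_X ≈ 7370 kg VSS/d

Effluent substrate depends only on kinetics and SRT: S = K_s(1 + k_d θ_c) / [θ_c(Yk − k_d) − 1] = 24.0 × (1 + 0.0645 × 6.24) / [6.24 × (0.673 × 6.94 − 0.0645) − 1] = 33.66 / 27.74 = 1.213 mg/L.
Correct the yield for decay: Y_obs = Y/(1 + k_d θ_c) = 0.673 / (1 + 0.0645 × 6.24) = 0.673 / 1.402 = 0.4799.
Mass of BOD₅ removed per day: Q(S₀ − S) = 18400 × 834.8 g/m³ = 15360 kg/d.
P_X = Y_obs · Q(S₀ − S) = 0.4799 × 15360 = 7371 kg VSS/d.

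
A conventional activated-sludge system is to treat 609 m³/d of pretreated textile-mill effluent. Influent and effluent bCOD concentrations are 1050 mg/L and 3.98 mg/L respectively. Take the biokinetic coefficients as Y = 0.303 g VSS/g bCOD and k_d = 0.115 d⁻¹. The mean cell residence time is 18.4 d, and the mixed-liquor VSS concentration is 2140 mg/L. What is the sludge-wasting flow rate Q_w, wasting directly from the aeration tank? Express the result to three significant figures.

Rearranging the biomass balance for a CMAS with decay, V = Y·Q·ΔS·θ_c / [X·(1+k_d θ_c)] = 0.303 × 609 × (1050 − 3.98) × 18.4 / [2140 × (1 + 0.115 × 18.4)] = 3.55×10^6 / 6668 = 532.6 m³.
For wasting at MLVSS concentration, Q_w = V/θ_c = 532.6/18.4 = 28.95 m³/d.

Q_w ≈ 28.9 m³/d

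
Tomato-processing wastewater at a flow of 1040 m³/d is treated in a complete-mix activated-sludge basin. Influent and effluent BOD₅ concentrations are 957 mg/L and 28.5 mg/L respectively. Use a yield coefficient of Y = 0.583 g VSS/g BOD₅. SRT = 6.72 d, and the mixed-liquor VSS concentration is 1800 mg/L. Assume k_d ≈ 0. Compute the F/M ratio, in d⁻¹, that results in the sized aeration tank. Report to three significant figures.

F/M ≈ 0.263 d⁻¹

Biomass mass balance (decay neglected): V·X = Y·Q·(S₀ − S)·θ_c, so V = 0.583 × 1040 × (957 − 28.5) × 6.72 / 1800 = 2102 m³.
Food-to-microorganism ratio F/M = Q S₀ / (V X) = 1040 × 957 / (2102 × 1800) = 0.2631 d⁻¹.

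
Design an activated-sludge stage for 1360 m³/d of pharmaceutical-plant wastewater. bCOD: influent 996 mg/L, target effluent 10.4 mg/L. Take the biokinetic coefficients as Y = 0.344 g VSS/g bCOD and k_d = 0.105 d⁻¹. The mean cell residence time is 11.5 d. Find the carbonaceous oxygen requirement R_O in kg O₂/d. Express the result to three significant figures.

R_O ≈ 1040 kg O₂/d

Observed yield with endogenous decay: Y_obs = Y / (1 + k_d·θ_c) = 0.344 / (1 + 0.105 × 11.5) = 0.344 / 2.208 = 0.1558 g VSS/g bCOD.
ΔS = 996 − 10.4 = 985.6 mg/L, so the substrate removal rate is 1360 × 985.6/1000 = 1340 kg bCOD/d.
Biomass synthesised: P_X = Y_obs × 1340 = 208.9 kg VSS/d.
R_O = Q·ΔS − 1.42 P_X = 1340 − 296.6 = 1044 kg O₂/d.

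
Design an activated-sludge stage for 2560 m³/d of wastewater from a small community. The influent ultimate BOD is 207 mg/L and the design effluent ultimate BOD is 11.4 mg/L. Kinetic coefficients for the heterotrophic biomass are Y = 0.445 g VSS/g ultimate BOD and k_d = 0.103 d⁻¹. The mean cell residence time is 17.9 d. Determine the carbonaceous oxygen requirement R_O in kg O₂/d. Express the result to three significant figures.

The observed yield is Y_obs = Y/(1 + k_d·θ_c) = 0.445 / (1 + 0.103 × 17.9) = 0.445 / 2.844 = 0.1565 g VSS per g ultimate BOD removed.
Mass of ultimate BOD removed per day: Q(S₀ − S) = 2560 × 195.6 g/m³ = 500.7 kg/d.
Net sludge production P_X = 0.1565 × 500.7 = 78.36 kg VSS/d.
Carbonaceous O₂ demand = substrate oxidised − cell-mass equivalent = 500.7 − 1.42 × 78.36 = 389.5 kg O₂/d.

R_O ≈ 389 kg O₂/d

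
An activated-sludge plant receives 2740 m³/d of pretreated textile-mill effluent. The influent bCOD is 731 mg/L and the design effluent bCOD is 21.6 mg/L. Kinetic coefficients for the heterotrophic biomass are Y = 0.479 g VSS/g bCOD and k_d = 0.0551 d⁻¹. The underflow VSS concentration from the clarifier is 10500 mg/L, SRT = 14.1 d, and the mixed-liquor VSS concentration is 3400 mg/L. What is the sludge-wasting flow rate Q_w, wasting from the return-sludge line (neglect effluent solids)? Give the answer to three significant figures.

Q_w ≈ 49.9 m³/d

Steady-state biomass mass balance: V·X·(1 + k_d·θ_c) = Y·Q·(S₀ − S)·θ_c, so V = 0.479 × 2740 × (731 − 21.6) × 14.1 / [3400 × (1 + 0.0551 × 14.1)] = 1.31×10^7 / 6041 = 2173 m³.
θ_c = V·X/(Q_w·X_r) when wasting from the recycle, so Q_w = V·X/(θ_c·X_r) = 2173 × 3400 / (14.1 × 10500) = 49.90 m³/d.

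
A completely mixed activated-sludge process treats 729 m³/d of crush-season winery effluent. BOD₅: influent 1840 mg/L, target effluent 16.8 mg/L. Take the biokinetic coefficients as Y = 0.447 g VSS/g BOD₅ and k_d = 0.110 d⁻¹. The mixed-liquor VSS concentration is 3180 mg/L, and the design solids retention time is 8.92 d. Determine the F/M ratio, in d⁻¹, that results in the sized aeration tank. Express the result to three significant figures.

From the SRT design equation V = Y Q (S₀−S) θ_c / [X (1 + k_d θ_c)] = 0.447 × 729 × (1840 − 16.8) × 8.92 / [3180 × (1 + 0.110 × 8.92)] = 5.3×10^6 / 6300 = 841.2 m³.
Food-to-microorganism ratio F/M = Q S₀ / (V X) = 729 × 1840 / (841.2 × 3180) = 0.5015 d⁻¹.

F/M ≈ 0.501 d⁻¹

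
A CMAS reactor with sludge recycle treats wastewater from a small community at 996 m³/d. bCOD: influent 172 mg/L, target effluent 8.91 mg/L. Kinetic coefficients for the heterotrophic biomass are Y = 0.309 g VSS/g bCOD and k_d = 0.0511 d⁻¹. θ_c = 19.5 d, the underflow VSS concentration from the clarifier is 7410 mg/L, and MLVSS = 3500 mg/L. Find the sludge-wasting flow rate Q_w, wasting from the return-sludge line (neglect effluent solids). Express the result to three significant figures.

Q_w ≈ 3.39 m³/d

From the SRT design equation V = Y Q (S₀−S) θ_c / [X (1 + k_d θ_c)] = 0.309 × 996 × (172 − 8.91) × 19.5 / [3500 × (1 + 0.0511 × 19.5)] = 9.79×10^5 / 6988 = 140.1 m³.
Wasting from the return line (neglecting effluent solids): Q_w = V·X / (θ_c·X_r) = 140.1 × 3500 / (19.5 × 7410) = 3.393 m³/d.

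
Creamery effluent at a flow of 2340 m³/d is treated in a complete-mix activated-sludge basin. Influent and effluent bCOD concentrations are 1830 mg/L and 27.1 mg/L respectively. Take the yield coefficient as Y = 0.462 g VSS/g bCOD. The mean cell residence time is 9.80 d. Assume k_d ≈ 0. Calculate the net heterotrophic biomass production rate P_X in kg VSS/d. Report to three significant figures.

With endogenous decay neglected, the observed yield equals the true yield: Y_obs = Y = 0.462 g VSS/g bCOD.
Q·(S₀ − S) = 2340 × (1830 − 27.1) × 10⁻³ = 4219 kg/d removed.
Net biomass production P_X = Y_obs × Q·(S₀ − S) = 0.4620 × 4219 = 1949 kg VSS/d.

P_X ≈ 1950 kg VSS/d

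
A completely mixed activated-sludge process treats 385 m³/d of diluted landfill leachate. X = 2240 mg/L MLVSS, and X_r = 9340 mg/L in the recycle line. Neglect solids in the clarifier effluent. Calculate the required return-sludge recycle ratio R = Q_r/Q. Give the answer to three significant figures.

Mass balance around the secondary clarifier (neglecting effluent solids): R = X / (X_r − X) = 2240 / (9340 − 2240) = 0.3155.

R ≈ 0.315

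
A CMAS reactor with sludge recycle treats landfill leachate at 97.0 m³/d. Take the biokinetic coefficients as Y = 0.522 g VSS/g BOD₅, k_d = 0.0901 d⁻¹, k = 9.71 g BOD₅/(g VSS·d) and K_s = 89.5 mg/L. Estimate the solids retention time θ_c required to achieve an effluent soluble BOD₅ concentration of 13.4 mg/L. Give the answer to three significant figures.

Specific growth rate at S = 13.4 mg/L: μ = YkS/(K_s+S) = 0.522·9.71·13.4/(89.5+13.4) = 0.6601 d⁻¹.
θ_c = 1/(μ − k_d) = 1/(0.6601 − 0.0901) = 1/0.5700 = 1.755 d.

θ_c ≈ 1.75 d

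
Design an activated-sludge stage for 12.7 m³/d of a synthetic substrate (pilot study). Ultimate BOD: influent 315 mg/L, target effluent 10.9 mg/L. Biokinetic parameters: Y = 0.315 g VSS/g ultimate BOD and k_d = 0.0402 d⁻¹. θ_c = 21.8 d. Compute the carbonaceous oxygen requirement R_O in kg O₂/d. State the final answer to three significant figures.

Correct the yield for decay: Y_obs = Y/(1 + k_d θ_c) = 0.315 / (1 + 0.0402 × 21.8) = 0.315 / 1.876 = 0.1679.
ΔS = 315 − 10.9 = 304.1 mg/L, so the substrate removal rate is 12.7 × 304.1/1000 = 3.862 kg ultimate BOD/d.
Biomass synthesised: P_X = Y_obs × 3.862 = 0.6484 kg VSS/d.
R_O = Q·(S₀ − S) − 1.42·P_X = 3.862 − 1.42 × 0.6484 = 2.941 kg O₂/d.

R_O ≈ 2.94 kg O₂/d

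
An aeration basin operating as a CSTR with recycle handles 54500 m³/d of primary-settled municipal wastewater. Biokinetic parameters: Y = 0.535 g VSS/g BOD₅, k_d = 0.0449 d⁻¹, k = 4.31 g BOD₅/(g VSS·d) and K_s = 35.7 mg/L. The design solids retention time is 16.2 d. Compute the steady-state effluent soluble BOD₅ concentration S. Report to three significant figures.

For a completely mixed reactor with recycle the Lawrence–McCarty relation gives S = K_s·(1 + k_d·θ_c) / [θ_c·(Y·k − k_d) − 1] = 35.7 × (1 + 0.0449 × 16.2) / [16.2 × (0.535 × 4.31 − 0.0449) − 1] = 61.67 / 35.63 = 1.731 mg/L.

S ≈ 1.73 mg/L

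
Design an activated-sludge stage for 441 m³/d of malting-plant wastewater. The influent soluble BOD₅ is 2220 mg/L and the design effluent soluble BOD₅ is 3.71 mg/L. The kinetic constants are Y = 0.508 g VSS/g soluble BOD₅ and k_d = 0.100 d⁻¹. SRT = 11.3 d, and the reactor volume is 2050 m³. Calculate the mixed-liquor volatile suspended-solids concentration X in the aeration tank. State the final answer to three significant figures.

X ≈ 1280 mg/L

X = Y·Q·ΔS·θ_c / [V·(1 + k_d θ_c)] = 0.508 × 441 × (2220 − 3.71) × 11.3 / [2050 × (1 + 0.100 × 11.3)] = 1285 mg/L.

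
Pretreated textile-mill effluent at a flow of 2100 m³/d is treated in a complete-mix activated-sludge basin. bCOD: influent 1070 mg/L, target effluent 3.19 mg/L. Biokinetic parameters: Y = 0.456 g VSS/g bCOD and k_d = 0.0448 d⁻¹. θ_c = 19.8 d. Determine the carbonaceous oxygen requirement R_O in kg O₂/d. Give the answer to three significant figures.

R_O ≈ 1470 kg O₂/d

Y_obs = Y / (1 + k_d θ_c) = 0.456 / (1 + 0.0448 × 19.8) = 0.456 / 1.887 = 0.2416.
Mass of bCOD removed per day: Q(S₀ − S) = 2100 × 1067 g/m³ = 2240 kg/d.
Net sludge production P_X = 0.2416 × 2240 = 541.4 kg VSS/d.
R_O = Q·(S₀ − S) − 1.42·P_X = 2240 − 1.42 × 541.4 = 1472 kg O₂/d.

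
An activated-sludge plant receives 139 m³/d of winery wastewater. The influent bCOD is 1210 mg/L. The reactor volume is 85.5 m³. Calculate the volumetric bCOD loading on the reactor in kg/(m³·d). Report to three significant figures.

L_v = Q S₀ / V = 139 × 1210 × 10⁻³ / 85.50 = 1.967 kg/(m³·d).

L_v ≈ 1.97 kg bCOD/(m³·d)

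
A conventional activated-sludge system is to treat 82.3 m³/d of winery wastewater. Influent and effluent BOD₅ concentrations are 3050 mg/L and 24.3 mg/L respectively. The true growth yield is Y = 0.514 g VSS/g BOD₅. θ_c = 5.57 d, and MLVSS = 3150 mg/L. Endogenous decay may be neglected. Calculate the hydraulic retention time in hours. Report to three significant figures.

τ ≈ 66.0 h

With k_d = 0 the design equation reduces to V = Y Q (S₀−S) θ_c / X = 0.514 × 82.3 × (3050 − 24.3) × 5.57 / 3150 = 226.3 m³.
Hydraulic retention time τ = V/Q = 226.3 / 82.3 = 2.750 d = 66.00 h.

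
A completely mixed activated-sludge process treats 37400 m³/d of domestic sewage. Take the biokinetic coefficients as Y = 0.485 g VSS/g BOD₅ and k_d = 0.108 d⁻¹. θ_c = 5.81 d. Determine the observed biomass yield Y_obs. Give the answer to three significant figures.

Correct the yield for decay: Y_obs = Y/(1 + k_d θ_c) = 0.485 / (1 + 0.108 × 5.81) = 0.485 / 1.627 = 0.2980.

Y_obs ≈ 0.298 g VSS/g BOD₅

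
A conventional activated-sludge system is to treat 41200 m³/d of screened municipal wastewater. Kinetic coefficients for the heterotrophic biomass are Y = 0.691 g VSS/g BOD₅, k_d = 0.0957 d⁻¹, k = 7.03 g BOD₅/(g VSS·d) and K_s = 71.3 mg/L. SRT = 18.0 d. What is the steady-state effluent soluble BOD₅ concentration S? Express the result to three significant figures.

For a completely mixed reactor with recycle the Lawrence–McCarty relation gives S = K_s·(1 + k_d·θ_c) / [θ_c·(Y·k − k_d) − 1] = 71.3 × (1 + 0.0957 × 18.0) / [18.0 × (0.691 × 7.03 − 0.0957) − 1] = 194.1 / 84.72 = 2.291 mg/L.

S ≈ 2.29 mg/L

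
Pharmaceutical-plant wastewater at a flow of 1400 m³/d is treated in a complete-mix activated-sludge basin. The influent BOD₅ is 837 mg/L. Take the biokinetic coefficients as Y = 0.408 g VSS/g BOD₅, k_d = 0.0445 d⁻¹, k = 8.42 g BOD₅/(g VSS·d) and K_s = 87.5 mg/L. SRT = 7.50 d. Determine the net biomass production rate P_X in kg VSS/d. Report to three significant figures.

P_X ≈ 356 kg VSS/d

For a completely mixed reactor with recycle the Lawrence–McCarty relation gives S = K_s·(1 + k_d·θ_c) / [θ_c·(Y·k − k_d) − 1] = 87.5 × (1 + 0.0445 × 7.50) / [7.50 × (0.408 × 8.42 − 0.0445) − 1] = 116.7 / 24.43 = 4.777 mg/L.
Y_obs = Y / (1 + k_d θ_c) = 0.408 / (1 + 0.0445 × 7.50) = 0.408 / 1.334 = 0.3059.
Q·(S₀ − S) = 1400 × (837 − 4.78) × 10⁻³ = 1165 kg/d removed.
P_X = Y_obs · Q(S₀ − S) = 0.3059 × 1165 = 356.4 kg VSS/d.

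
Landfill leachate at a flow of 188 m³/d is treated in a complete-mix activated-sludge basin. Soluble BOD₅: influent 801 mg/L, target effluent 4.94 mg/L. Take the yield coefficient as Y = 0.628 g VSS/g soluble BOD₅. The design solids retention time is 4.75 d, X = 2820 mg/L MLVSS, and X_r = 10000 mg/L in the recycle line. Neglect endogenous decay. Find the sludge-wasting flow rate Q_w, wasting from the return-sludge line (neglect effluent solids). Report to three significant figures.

V·X = Y·Q·ΔS·θ_c gives V = 0.628 × 188 × (801 − 4.94) × 4.75 / 2820 = 158.3 m³.
θ_c = V·X/(Q_w·X_r) when wasting from the recycle, so Q_w = V·X/(θ_c·X_r) = 158.3 × 2820 / (4.75 × 10000) = 9.399 m³/d.

Q_w ≈ 9.40 m³/d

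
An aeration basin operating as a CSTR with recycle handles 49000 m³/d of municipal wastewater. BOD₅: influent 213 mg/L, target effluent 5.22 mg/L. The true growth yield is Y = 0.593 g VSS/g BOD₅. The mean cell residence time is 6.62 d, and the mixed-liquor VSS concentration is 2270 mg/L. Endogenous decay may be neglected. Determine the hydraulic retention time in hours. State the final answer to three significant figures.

V·X = Y·Q·ΔS·θ_c gives V = 0.593 × 49000 × (213 − 5.22) × 6.62 / 2270 = 17607 m³.
HRT = V/Q = 17607 m³ / 49000 m³·d⁻¹ = 0.3593 d × 24 = 8.624 h.

τ ≈ 8.62 h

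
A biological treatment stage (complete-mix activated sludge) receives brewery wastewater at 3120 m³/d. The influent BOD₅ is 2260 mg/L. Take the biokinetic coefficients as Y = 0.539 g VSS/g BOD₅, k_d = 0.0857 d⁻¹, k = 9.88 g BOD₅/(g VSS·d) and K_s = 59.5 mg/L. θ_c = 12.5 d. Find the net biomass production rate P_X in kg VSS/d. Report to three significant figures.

P_X ≈ 1830 kg VSS/d

For a completely mixed reactor with recycle the Lawrence–McCarty relation gives S = K_s·(1 + k_d·θ_c) / [θ_c·(Y·k − k_d) − 1] = 59.5 × (1 + 0.0857 × 12.5) / [12.5 × (0.539 × 9.88 − 0.0857) − 1] = 123.2 / 64.50 = 1.911 mg/L.
Correct the yield for decay: Y_obs = Y/(1 + k_d θ_c) = 0.539 / (1 + 0.0857 × 12.5) = 0.539 / 2.071 = 0.2602.
Mass of BOD₅ removed per day: Q(S₀ − S) = 3120 × 2258 g/m³ = 7045 kg/d.
So the net sludge growth is P_X = 0.2602 × 7045 = 1833 kg VSS/d.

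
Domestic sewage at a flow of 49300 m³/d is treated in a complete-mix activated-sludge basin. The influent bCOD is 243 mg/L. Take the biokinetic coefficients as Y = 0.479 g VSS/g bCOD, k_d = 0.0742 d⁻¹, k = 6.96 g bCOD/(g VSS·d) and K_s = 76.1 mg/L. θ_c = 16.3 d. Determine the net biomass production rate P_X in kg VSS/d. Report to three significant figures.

Effluent substrate depends only on kinetics and SRT: S = K_s(1 + k_d θ_c) / [θ_c(Yk − k_d) − 1] = 76.1 × (1 + 0.0742 × 16.3) / [16.3 × (0.479 × 6.96 − 0.0742) − 1] = 168.1 / 52.13 = 3.225 mg/L.
The observed yield is Y_obs = Y/(1 + k_d·θ_c) = 0.479 / (1 + 0.0742 × 16.3) = 0.479 / 2.209 = 0.2168 g VSS per g bCOD removed.
ΔS = 243 − 3.23 = 239.8 mg/L, so the substrate removal rate is 49300 × 239.8/1000 = 11821 kg bCOD/d.
So the net sludge growth is P_X = 0.2168 × 11821 = 2563 kg VSS/d.

P_X ≈ 2560 kg VSS/d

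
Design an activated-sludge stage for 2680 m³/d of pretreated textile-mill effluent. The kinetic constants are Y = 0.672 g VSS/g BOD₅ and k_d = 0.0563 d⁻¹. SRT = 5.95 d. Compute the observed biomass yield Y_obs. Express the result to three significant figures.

Y_obs ≈ 0.503 g VSS/g BOD₅

Correct the yield for decay: Y_obs = Y/(1 + k_d θ_c) = 0.672 / (1 + 0.0563 × 5.95) = 0.672 / 1.335 = 0.5034.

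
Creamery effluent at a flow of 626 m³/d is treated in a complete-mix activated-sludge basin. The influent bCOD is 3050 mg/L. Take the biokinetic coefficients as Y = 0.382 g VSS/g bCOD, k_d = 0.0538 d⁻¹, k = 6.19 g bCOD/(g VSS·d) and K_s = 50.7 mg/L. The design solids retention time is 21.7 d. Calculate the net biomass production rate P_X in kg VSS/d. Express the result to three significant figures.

For a completely mixed reactor with recycle the Lawrence–McCarty relation gives S = K_s·(1 + k_d·θ_c) / [θ_c·(Y·k − k_d) − 1] = 50.7 × (1 + 0.0538 × 21.7) / [21.7 × (0.382 × 6.19 − 0.0538) − 1] = 109.9 / 49.14 = 2.236 mg/L.
Observed yield with endogenous decay: Y_obs = Y / (1 + k_d·θ_c) = 0.382 / (1 + 0.0538 × 21.7) = 0.382 / 2.167 = 0.1762 g VSS/g bCOD.
Substrate removed = Q·(S₀ − S) = 626 m³/d × (3050 − 2.24) g/m³ = 1.91×10^6 g/d = 1908 kg/d.
Biomass produced: P_X = Y_obs·Q·ΔS = 0.1762 × 1908 ≈ 336.3 kg VSS/d.

P_X ≈ 336 kg VSS/d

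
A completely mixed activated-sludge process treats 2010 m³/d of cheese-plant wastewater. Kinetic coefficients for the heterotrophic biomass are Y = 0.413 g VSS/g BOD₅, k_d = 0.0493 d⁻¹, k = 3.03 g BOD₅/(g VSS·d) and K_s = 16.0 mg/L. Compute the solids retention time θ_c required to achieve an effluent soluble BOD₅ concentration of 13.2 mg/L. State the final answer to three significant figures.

Specific growth rate at S = 13.2 mg/L: μ = YkS/(K_s+S) = 0.413·3.03·13.2/(16.0+13.2) = 0.5657 d⁻¹.
θ_c = 1/(μ − k_d) = 1/(0.5657 − 0.0493) = 1/0.5164 = 1.936 d.

θ_c ≈ 1.94 d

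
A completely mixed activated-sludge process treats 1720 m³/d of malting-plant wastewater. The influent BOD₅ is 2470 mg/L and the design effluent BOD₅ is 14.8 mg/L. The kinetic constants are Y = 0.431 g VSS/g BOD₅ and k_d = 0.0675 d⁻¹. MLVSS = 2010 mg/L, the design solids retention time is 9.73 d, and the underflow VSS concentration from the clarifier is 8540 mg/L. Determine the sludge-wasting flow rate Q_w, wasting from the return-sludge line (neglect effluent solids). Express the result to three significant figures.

From the SRT design equation V = Y Q (S₀−S) θ_c / [X (1 + k_d θ_c)] = 0.431 × 1720 × (2470 − 14.8) × 9.73 / [2010 × (1 + 0.0675 × 9.73)] = 1.77×10^7 / 3330 = 5318 m³.
Q_w = (V·X)/(θ_c X_r) = 5318 × 2010 / (9.73 × 8540) = 128.6 m³/d.

Q_w ≈ 129 m³/d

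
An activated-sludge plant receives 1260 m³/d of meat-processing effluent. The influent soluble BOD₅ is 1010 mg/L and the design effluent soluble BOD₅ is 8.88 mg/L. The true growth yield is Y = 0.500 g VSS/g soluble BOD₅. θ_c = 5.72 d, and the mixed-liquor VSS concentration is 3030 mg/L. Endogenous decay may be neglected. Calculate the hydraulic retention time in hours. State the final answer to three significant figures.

Biomass mass balance (decay neglected): V·X = Y·Q·(S₀ − S)·θ_c, so V = 0.500 × 1260 × (1010 − 8.88) × 5.72 / 3030 = 1191 m³.
τ = V/Q = 1191/1260 = 0.9450 d, or 22.68 h.

τ ≈ 22.7 h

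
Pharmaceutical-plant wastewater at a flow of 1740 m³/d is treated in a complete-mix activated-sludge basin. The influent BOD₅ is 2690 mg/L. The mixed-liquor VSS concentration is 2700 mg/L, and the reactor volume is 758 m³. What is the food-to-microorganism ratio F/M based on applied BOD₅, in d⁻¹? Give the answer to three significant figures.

F/M ≈ 2.29 d⁻¹

F/M = Q·S₀ / (V·X) = 1740 × 2690 / (758.0 × 2700) = 2.287 g BOD₅·(g VSS·d)⁻¹.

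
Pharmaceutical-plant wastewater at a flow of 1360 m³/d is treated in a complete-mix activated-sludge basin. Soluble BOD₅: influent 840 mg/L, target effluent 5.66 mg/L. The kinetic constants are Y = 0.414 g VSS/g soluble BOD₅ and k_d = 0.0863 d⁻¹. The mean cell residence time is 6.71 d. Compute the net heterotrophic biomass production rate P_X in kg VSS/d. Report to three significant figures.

P_X ≈ 297 kg VSS/d

Y_obs = Y / (1 + k_d θ_c) = 0.414 / (1 + 0.0863 × 6.71) = 0.414 / 1.579 = 0.2622.
Q·(S₀ − S) = 1360 × (840 − 5.66) × 10⁻³ = 1135 kg/d removed.
Net biomass production P_X = Y_obs × Q·(S₀ − S) = 0.2622 × 1135 = 297.5 kg VSS/d.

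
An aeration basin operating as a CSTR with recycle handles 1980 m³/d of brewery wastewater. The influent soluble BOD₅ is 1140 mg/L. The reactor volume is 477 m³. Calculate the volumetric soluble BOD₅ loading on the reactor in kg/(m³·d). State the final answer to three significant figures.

L_v ≈ 4.73 kg soluble BOD₅/(m³·d)

Volumetric loading L_v = Q·S₀ / V = 1980 × 1140 g/m³ / 477.0 m³ = 4732 g/(m³·d) = 4.732 kg soluble BOD₅/(m³·d).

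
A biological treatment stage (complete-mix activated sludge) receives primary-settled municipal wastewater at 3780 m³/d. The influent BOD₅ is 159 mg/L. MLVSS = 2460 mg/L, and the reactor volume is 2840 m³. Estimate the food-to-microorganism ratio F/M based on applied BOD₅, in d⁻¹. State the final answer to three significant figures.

Food-to-microorganism ratio F/M = Q S₀ / (V X) = 3780 × 159 / (2840 × 2460) = 0.08603 d⁻¹.

F/M ≈ 0.0860 d⁻¹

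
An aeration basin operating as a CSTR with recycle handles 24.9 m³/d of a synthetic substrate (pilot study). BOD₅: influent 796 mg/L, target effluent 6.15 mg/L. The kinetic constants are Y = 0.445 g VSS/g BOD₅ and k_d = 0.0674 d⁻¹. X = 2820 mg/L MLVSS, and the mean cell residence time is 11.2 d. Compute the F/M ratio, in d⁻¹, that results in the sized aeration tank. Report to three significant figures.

F/M ≈ 0.355 d⁻¹

Steady-state biomass mass balance: V·X·(1 + k_d·θ_c) = Y·Q·(S₀ − S)·θ_c, so V = 0.445 × 24.9 × (796 − 6.15) × 11.2 / [2820 × (1 + 0.0674 × 11.2)] = 9.8×10^4 / 4949 = 19.81 m³.
F/M = Q·S₀ / (V·X) = 24.9 × 796 / (19.81 × 2820) = 0.3548 g BOD₅·(g VSS·d)⁻¹.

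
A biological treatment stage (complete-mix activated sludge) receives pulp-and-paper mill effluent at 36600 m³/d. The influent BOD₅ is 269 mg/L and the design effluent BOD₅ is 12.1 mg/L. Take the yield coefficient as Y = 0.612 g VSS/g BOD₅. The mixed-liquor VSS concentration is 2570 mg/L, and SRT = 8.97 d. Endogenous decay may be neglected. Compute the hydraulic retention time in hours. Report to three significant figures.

Biomass mass balance (decay neglected): V·X = Y·Q·(S₀ − S)·θ_c, so V = 0.612 × 36600 × (269 − 12.1) × 8.97 / 2570 = 20084 m³.
Hydraulic retention time τ = V/Q = 20084 / 36600 = 0.5488 d = 13.17 h.

τ ≈ 13.2 h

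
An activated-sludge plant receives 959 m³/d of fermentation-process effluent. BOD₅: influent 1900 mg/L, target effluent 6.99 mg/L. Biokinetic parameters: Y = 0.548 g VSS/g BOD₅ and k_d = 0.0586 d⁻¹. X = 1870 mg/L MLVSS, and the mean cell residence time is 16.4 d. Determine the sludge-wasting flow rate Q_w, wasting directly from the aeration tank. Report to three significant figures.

Rearranging the biomass balance for a CMAS with decay, V = Y·Q·ΔS·θ_c / [X·(1+k_d θ_c)] = 0.548 × 959 × (1900 − 6.99) × 16.4 / [1870 × (1 + 0.0586 × 16.4)] = 1.63×10^7 / 3667 = 4449 m³.
Wasting from the aeration tank: Q_w = V / θ_c = 4449 / 16.4 = 271.3 m³/d.

Q_w ≈ 271 m³/d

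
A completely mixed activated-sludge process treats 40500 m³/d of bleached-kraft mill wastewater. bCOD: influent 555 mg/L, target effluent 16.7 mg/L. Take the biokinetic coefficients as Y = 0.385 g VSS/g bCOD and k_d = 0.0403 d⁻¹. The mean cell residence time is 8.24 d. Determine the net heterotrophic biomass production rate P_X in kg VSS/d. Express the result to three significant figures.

Correct the yield for decay: Y_obs = Y/(1 + k_d θ_c) = 0.385 / (1 + 0.0403 × 8.24) = 0.385 / 1.332 = 0.2890.
Q·(S₀ − S) = 40500 × (555 − 16.7) × 10⁻³ = 21801 kg/d removed.
Biomass produced: P_X = Y_obs·Q·ΔS = 0.2890 × 21801 ≈ 6301 kg VSS/d.

P_X ≈ 6300 kg VSS/d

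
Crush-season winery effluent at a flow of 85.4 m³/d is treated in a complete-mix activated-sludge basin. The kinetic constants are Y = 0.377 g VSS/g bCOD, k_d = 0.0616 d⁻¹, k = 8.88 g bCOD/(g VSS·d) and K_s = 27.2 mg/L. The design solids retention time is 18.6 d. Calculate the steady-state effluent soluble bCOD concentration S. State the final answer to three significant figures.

For a completely mixed reactor with recycle the Lawrence–McCarty relation gives S = K_s·(1 + k_d·θ_c) / [θ_c·(Y·k − k_d) − 1] = 27.2 × (1 + 0.0616 × 18.6) / [18.6 × (0.377 × 8.88 − 0.0616) − 1] = 58.36 / 60.12 = 0.9708 mg/L.

S ≈ 0.971 mg/L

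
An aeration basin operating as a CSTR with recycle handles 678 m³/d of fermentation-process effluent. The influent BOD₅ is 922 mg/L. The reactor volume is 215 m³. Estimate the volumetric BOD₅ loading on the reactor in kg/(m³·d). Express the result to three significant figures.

L_v ≈ 2.91 kg BOD₅/(m³·d)

L_v = Q S₀ / V = 678 × 922 × 10⁻³ / 215.0 = 2.908 kg/(m³·d).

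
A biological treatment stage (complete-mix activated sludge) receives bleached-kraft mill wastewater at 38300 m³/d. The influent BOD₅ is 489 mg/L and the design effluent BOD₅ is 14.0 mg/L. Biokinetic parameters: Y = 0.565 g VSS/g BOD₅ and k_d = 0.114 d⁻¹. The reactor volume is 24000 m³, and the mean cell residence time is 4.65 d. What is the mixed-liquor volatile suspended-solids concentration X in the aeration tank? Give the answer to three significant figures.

X ≈ 1300 mg/L

X = Y·Q·ΔS·θ_c / [V·(1 + k_d θ_c)] = 0.565 × 38300 × (489 − 14.0) × 4.65 / [24000 × (1 + 0.114 × 4.65)] = 1302 mg/L.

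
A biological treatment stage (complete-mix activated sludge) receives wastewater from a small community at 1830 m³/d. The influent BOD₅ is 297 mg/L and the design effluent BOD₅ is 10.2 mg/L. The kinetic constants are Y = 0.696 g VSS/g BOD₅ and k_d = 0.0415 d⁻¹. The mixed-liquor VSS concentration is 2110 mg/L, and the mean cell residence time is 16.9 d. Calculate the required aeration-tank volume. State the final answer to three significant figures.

Rearranging the biomass balance for a CMAS with decay, V = Y·Q·ΔS·θ_c / [X·(1+k_d θ_c)] = 0.696 × 1830 × (297 − 10.2) × 16.9 / [2110 × (1 + 0.0415 × 16.9)] = 6.17×10^6 / 3590 = 1720 m³.

V ≈ 1720 m³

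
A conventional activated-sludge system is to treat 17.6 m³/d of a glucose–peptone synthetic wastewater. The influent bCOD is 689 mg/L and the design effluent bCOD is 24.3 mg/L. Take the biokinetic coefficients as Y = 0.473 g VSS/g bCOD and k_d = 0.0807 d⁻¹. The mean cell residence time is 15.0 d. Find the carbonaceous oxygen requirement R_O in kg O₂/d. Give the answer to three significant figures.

R_O ≈ 8.14 kg O₂/d

The observed yield is Y_obs = Y/(1 + k_d·θ_c) = 0.473 / (1 + 0.0807 × 15.0) = 0.473 / 2.210 = 0.2140 g VSS per g bCOD removed.
Q·(S₀ − S) = 17.6 × (689 − 24.3) × 10⁻³ = 11.70 kg/d removed.
Net sludge production P_X = 0.2140 × 11.70 = 2.503 kg VSS/d.
R_O = Q·(S₀ − S) − 1.42·P_X = 11.70 − 1.42 × 2.503 = 8.144 kg O₂/d.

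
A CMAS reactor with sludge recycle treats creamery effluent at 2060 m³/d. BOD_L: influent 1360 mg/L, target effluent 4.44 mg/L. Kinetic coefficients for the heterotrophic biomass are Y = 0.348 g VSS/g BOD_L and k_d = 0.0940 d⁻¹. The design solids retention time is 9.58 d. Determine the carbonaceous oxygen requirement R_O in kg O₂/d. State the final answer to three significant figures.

The observed yield is Y_obs = Y/(1 + k_d·θ_c) = 0.348 / (1 + 0.0940 × 9.58) = 0.348 / 1.901 = 0.1831 g VSS per g BOD_L removed.
ΔS = 1360 − 4.44 = 1356 mg/L, so the substrate removal rate is 2060 × 1356/1000 = 2792 kg BOD_L/d.
Net sludge production P_X = 0.1831 × 2792 = 511.3 kg VSS/d.
Carbonaceous O₂ demand = substrate oxidised − cell-mass equivalent = 2792 − 1.42 × 511.3 = 2066 kg O₂/d.

R_O ≈ 2070 kg O₂/d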